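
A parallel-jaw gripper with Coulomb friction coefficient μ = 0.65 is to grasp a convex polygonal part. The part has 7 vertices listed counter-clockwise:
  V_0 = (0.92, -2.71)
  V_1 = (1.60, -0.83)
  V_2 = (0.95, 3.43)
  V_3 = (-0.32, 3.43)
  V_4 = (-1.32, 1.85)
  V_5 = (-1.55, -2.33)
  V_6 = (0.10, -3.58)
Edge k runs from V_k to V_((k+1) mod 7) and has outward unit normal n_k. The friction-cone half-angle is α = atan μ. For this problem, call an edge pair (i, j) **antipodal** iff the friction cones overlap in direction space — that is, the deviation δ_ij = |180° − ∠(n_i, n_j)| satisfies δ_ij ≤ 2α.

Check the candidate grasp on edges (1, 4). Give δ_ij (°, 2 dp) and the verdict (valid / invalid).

δ = 11.82°, valid

α = atan 0.65 = 33.02°;  2α = 66.05°
edge 1: e_1 = (-0.65, +4.26);  n_1 = (+0.9886, +0.1508)
edge 4: e_4 = (-0.23, -4.18);  n_4 = (-0.9985, +0.0549)
∠(n_1, n_4) = 168.18°
δ = |180° − 168.18°| = 11.82°
11.82° ≤ 2α = 66.05°  →  valid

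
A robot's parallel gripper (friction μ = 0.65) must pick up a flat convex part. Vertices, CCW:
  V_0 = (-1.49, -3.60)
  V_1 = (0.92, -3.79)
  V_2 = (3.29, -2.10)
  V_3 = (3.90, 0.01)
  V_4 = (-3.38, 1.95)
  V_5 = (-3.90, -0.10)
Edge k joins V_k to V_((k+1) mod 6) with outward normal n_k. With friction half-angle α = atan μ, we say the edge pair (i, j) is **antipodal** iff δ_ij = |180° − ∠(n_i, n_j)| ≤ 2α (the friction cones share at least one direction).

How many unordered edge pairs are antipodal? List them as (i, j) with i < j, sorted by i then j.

count = 6; pairs: (0,3), (1,3), (1,4), (2,4), (2,5), (3,5)

α = atan 0.65 = 33.02°;  2α = 66.05°
n_0 = (-0.0786, -0.9969)
n_1 = (+0.5806, -0.8142)
n_2 = (+0.9607, -0.2777)
n_3 = (+0.2575, +0.9663)
n_4 = (-0.9693, +0.2459)
n_5 = (-0.8236, -0.5671)
  (0,1): δ = 140.00°  ·
  (0,2): δ = 101.62°  ·
  (0,3): δ = 10.41°  ✓
  (0,4): δ = 80.27°  ·
  (0,5): δ = 129.06°  ·
  (1,2): δ = 141.62°  ·
  (1,3): δ = 50.41°  ✓
  (1,4): δ = 40.27°  ✓
  (1,5): δ = 89.06°  ·
  (2,3): δ = 88.80°  ·
  (2,4): δ = 1.89°  ✓
  (2,5): δ = 50.67°  ✓
  (3,4): δ = 89.31°  ·
  (3,5): δ = 40.53°  ✓
  (4,5): δ = 131.22°  ·
antipodal pairs: 6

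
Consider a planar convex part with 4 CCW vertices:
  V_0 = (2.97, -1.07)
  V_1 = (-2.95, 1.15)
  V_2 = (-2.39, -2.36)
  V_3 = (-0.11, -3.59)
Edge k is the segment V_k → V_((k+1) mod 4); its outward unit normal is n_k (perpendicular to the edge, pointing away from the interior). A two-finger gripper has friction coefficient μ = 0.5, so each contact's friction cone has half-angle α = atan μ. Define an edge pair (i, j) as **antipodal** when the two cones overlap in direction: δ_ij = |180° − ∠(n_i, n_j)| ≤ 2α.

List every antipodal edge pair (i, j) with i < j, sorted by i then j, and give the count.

α = atan 0.5 = 26.57°;  2α = 53.13°
n_0 = (+0.3511, +0.9363)
n_1 = (-0.9875, -0.1576)
n_2 = (-0.4748, -0.8801)
n_3 = (+0.6332, -0.7740)
  (0,1): δ = 60.38°  ·
  (0,2): δ = 7.79°  ✓
  (0,3): δ = 59.85°  ·
  (1,2): δ = 127.41°  ·
  (1,3): δ = 59.78°  ·
  (2,3): δ = 112.36°  ·
antipodal pairs: 1

count = 1; pairs: (0,2)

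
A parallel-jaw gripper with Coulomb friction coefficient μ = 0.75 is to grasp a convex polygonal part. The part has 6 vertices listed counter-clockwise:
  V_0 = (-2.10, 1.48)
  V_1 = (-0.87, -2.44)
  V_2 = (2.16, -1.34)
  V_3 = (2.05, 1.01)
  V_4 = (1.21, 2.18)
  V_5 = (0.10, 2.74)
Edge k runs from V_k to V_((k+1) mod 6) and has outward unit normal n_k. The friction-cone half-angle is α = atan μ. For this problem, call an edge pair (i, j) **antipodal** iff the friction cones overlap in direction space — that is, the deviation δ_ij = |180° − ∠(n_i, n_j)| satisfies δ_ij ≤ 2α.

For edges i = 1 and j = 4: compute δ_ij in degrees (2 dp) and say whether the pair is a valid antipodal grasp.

α = atan 0.75 = 36.87°;  2α = 73.74°
edge 1: e_1 = (+3.03, +1.10);  n_1 = (+0.3412, -0.9400)
edge 4: e_4 = (-1.11, +0.56);  n_4 = (+0.4504, +0.8928)
∠(n_1, n_4) = 133.28°
δ = |180° − 133.28°| = 46.72°
46.72° ≤ 2α = 73.74°  →  valid

δ = 46.72°, valid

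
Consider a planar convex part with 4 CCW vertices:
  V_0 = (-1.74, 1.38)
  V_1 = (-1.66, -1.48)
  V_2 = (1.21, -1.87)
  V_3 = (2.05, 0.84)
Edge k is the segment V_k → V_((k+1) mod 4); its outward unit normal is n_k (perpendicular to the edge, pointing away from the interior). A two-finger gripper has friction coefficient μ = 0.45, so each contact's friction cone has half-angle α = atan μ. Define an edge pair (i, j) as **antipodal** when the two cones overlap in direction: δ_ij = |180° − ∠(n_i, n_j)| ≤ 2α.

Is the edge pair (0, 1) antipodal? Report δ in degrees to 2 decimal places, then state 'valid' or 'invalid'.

α = atan 0.45 = 24.23°;  2α = 48.46°
edge 0: e_0 = (+0.08, -2.86);  n_0 = (-0.9996, -0.0280)
edge 1: e_1 = (+2.87, -0.39);  n_1 = (-0.1347, -0.9909)
∠(n_0, n_1) = 80.66°
δ = |180° − 80.66°| = 99.34°
99.34° > 2α = 48.46°  →  invalid

δ = 99.34°, invalid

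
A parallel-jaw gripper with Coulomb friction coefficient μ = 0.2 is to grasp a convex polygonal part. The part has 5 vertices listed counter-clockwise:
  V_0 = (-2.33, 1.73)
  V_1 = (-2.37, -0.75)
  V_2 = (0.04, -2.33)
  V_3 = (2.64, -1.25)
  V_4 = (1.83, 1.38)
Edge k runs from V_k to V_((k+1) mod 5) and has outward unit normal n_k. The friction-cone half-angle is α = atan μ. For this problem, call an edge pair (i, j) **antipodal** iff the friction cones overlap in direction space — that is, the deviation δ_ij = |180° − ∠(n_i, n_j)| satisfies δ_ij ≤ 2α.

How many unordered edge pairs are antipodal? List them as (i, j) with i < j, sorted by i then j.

α = atan 0.2 = 11.31°;  2α = 22.62°
n_0 = (-0.9999, +0.0161)
n_1 = (-0.5483, -0.8363)
n_2 = (+0.3836, -0.9235)
n_3 = (+0.9557, +0.2943)
n_4 = (+0.0838, +0.9965)
  (0,1): δ = 122.32°  ·
  (0,2): δ = 66.52°  ·
  (0,3): δ = 18.04°  ✓
  (0,4): δ = 86.11°  ·
  (1,2): δ = 124.19°  ·
  (1,3): δ = 39.63°  ·
  (1,4): δ = 28.44°  ·
  (2,3): δ = 95.44°  ·
  (2,4): δ = 27.37°  ·
  (3,4): δ = 111.93°  ·
antipodal pairs: 1

count = 1; pairs: (0,3)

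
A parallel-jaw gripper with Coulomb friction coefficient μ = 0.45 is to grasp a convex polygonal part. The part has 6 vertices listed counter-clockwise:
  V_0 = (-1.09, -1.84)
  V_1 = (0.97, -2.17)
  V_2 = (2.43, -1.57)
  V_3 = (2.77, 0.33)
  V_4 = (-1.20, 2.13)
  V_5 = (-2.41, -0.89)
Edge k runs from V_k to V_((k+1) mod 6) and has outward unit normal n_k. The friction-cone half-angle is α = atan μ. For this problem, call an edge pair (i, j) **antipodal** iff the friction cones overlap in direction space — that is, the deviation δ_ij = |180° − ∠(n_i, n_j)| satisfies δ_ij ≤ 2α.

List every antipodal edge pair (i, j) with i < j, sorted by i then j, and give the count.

count = 5; pairs: (0,3), (1,3), (1,4), (2,4), (3,5)

α = atan 0.45 = 24.23°;  2α = 48.46°
n_0 = (-0.1582, -0.9874)
n_1 = (+0.3801, -0.9249)
n_2 = (+0.9844, -0.1761)
n_3 = (+0.4129, +0.9108)
n_4 = (-0.9283, +0.3719)
n_5 = (-0.5841, -0.8117)
  (0,1): δ = 148.56°  ·
  (0,2): δ = 91.04°  ·
  (0,3): δ = 15.29°  ✓
  (0,4): δ = 77.27°  ·
  (0,5): δ = 153.36°  ·
  (1,2): δ = 122.49°  ·
  (1,3): δ = 46.73°  ✓
  (1,4): δ = 45.83°  ✓
  (1,5): δ = 121.92°  ·
  (2,3): δ = 104.24°  ·
  (2,4): δ = 11.69°  ✓
  (2,5): δ = 64.40°  ·
  (3,4): δ = 87.44°  ·
  (3,5): δ = 11.35°  ✓
  (4,5): δ = 103.91°  ·
antipodal pairs: 5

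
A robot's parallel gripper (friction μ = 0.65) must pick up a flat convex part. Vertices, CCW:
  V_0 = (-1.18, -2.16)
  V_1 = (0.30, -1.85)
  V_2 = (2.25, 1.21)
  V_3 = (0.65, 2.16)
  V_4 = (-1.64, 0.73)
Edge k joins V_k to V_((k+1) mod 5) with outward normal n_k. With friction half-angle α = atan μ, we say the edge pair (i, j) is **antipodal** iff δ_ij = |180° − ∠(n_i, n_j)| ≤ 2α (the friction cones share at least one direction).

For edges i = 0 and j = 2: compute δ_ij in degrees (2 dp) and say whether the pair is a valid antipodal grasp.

α = atan 0.65 = 33.02°;  2α = 66.05°
edge 0: e_0 = (+1.48, +0.31);  n_0 = (+0.2050, -0.9788)
edge 2: e_2 = (-1.60, +0.95);  n_2 = (+0.5105, +0.8599)
∠(n_0, n_2) = 137.47°
δ = |180° − 137.47°| = 42.53°
42.53° ≤ 2α = 66.05°  →  valid

δ = 42.53°, valid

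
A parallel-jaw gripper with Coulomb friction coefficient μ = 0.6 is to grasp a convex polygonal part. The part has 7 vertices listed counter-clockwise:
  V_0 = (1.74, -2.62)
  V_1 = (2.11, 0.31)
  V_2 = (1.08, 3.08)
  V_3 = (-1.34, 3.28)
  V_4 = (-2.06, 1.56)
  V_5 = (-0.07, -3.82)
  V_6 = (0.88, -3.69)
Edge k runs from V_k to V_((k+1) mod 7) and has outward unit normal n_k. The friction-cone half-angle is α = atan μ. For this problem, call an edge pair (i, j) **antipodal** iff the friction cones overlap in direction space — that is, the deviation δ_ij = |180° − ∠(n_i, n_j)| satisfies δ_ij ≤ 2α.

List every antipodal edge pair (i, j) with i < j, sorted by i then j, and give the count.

α = atan 0.6 = 30.96°;  2α = 61.93°
n_0 = (+0.9921, -0.1253)
n_1 = (+0.9373, +0.3485)
n_2 = (+0.0824, +0.9966)
n_3 = (-0.9224, +0.3861)
n_4 = (-0.9379, -0.3469)
n_5 = (+0.1356, -0.9908)
n_6 = (+0.7794, -0.6265)
  (0,1): δ = 152.41°  ·
  (0,2): δ = 87.53°  ·
  (0,3): δ = 15.52°  ✓
  (0,4): δ = 27.50°  ✓
  (0,5): δ = 104.99°  ·
  (0,6): δ = 148.41°  ·
  (1,2): δ = 115.12°  ·
  (1,3): δ = 43.11°  ✓
  (1,4): δ = 0.10°  ✓
  (1,5): δ = 77.39°  ·
  (1,6): δ = 120.81°  ·
  (2,3): δ = 107.99°  ·
  (2,4): δ = 64.98°  ·
  (2,5): δ = 12.52°  ✓
  (2,6): δ = 55.93°  ✓
  (3,4): δ = 136.99°  ·
  (3,5): δ = 59.49°  ✓
  (3,6): δ = 16.08°  ✓
  (4,5): δ = 102.51°  ·
  (4,6): δ = 59.09°  ✓
  (5,6): δ = 136.58°  ·
antipodal pairs: 9

count = 9; pairs: (0,3), (0,4), (1,3), (1,4), (2,5), (2,6), (3,5), (3,6), (4,6)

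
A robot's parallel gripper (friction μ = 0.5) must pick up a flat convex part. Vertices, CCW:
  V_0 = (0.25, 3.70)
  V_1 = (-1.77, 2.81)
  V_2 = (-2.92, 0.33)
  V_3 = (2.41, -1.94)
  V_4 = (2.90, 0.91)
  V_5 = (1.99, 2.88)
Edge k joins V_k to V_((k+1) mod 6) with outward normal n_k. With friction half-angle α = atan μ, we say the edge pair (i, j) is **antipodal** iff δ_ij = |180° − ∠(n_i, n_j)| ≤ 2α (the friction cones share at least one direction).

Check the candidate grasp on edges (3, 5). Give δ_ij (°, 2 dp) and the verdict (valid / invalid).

δ = 105.48°, invalid

α = atan 0.5 = 26.57°;  2α = 53.13°
edge 3: e_3 = (+0.49, +2.85);  n_3 = (+0.9855, -0.1694)
edge 5: e_5 = (-1.74, +0.82);  n_5 = (+0.4263, +0.9046)
∠(n_3, n_5) = 74.52°
δ = |180° − 74.52°| = 105.48°
105.48° > 2α = 53.13°  →  invalid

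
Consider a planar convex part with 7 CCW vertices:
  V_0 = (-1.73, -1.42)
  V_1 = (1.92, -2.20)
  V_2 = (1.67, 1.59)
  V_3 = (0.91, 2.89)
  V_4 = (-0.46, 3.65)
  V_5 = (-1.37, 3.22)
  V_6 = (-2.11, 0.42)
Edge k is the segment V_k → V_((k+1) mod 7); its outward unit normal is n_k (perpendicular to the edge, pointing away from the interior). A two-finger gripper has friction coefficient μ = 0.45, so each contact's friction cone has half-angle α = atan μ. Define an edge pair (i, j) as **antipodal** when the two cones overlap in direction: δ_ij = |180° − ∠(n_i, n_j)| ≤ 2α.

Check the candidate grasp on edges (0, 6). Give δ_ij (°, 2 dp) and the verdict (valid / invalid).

δ = 113.73°, invalid

α = atan 0.45 = 24.23°;  2α = 48.46°
edge 0: e_0 = (+3.65, -0.78);  n_0 = (-0.2090, -0.9779)
edge 6: e_6 = (+0.38, -1.84);  n_6 = (-0.9793, -0.2023)
∠(n_0, n_6) = 66.27°
δ = |180° − 66.27°| = 113.73°
113.73° > 2α = 48.46°  →  invalid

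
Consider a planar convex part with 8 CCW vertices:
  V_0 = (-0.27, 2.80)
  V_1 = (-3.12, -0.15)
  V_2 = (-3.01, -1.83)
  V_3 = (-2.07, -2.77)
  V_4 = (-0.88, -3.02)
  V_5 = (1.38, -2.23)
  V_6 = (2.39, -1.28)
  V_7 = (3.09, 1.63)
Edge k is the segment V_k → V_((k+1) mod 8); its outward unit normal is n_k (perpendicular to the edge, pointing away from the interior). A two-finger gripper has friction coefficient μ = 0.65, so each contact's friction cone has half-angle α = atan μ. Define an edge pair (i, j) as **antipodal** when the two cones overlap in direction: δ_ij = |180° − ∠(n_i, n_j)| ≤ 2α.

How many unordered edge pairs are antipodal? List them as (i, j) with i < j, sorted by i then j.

α = atan 0.65 = 33.02°;  2α = 66.05°
n_0 = (-0.7192, +0.6948)
n_1 = (-0.9979, -0.0653)
n_2 = (-0.7071, -0.7071)
n_3 = (-0.2056, -0.9786)
n_4 = (+0.3300, -0.9440)
n_5 = (+0.6851, -0.7284)
n_6 = (+0.9723, -0.2339)
n_7 = (+0.3288, +0.9444)
  (0,1): δ = 132.24°  ·
  (0,2): δ = 90.99°  ·
  (0,3): δ = 57.85°  ✓
  (0,4): δ = 26.72°  ✓
  (0,5): δ = 2.74°  ✓
  (0,6): δ = 30.49°  ✓
  (0,7): δ = 114.81°  ·
  (1,2): δ = 138.75°  ·
  (1,3): δ = 105.61°  ·
  (1,4): δ = 74.48°  ·
  (1,5): δ = 50.50°  ✓
  (1,6): δ = 17.27°  ✓
  (1,7): δ = 67.05°  ·
  (2,3): δ = 146.86°  ·
  (2,4): δ = 115.73°  ·
  (2,5): δ = 91.75°  ·
  (2,6): δ = 58.53°  ✓
  (2,7): δ = 25.80°  ✓
  (3,4): δ = 148.87°  ·
  (3,5): δ = 124.89°  ·
  (3,6): δ = 91.66°  ·
  (3,7): δ = 7.33°  ✓
  (4,5): δ = 156.02°  ·
  (4,6): δ = 122.79°  ·
  (4,7): δ = 38.47°  ✓
  (5,6): δ = 146.77°  ·
  (5,7): δ = 62.45°  ✓
  (6,7): δ = 95.67°  ·
antipodal pairs: 11

count = 11; pairs: (0,3), (0,4), (0,5), (0,6), (1,5), (1,6), (2,6), (2,7), (3,7), (4,7), (5,7)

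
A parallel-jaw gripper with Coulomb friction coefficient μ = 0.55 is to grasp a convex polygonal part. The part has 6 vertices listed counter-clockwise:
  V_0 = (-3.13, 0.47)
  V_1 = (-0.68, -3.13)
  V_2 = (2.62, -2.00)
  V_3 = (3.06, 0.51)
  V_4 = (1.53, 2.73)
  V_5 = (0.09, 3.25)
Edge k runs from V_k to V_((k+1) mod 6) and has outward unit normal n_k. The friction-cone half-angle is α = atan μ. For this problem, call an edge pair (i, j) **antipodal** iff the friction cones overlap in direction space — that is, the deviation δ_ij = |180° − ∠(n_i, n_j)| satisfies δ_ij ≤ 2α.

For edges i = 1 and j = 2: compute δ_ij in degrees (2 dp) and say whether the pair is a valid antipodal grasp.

α = atan 0.55 = 28.81°;  2α = 57.62°
edge 1: e_1 = (+3.30, +1.13);  n_1 = (+0.3240, -0.9461)
edge 2: e_2 = (+0.44, +2.51);  n_2 = (+0.9850, -0.1727)
∠(n_1, n_2) = 61.15°
δ = |180° − 61.15°| = 118.85°
118.85° > 2α = 57.62°  →  invalid

δ = 118.85°, invalid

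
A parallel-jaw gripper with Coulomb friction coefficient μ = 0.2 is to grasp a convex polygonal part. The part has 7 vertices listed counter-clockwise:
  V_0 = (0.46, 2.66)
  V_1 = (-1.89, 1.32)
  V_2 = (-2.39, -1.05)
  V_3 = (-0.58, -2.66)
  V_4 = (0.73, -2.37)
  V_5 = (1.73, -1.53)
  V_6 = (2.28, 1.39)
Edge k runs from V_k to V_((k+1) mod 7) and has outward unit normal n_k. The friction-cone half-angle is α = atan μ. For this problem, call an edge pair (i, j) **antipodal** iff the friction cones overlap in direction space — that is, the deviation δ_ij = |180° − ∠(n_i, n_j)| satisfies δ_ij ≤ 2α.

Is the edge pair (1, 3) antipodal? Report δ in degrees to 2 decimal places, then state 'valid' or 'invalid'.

α = atan 0.2 = 11.31°;  2α = 22.62°
edge 1: e_1 = (-0.50, -2.37);  n_1 = (-0.9785, +0.2064)
edge 3: e_3 = (+1.31, +0.29);  n_3 = (+0.2161, -0.9764)
∠(n_1, n_3) = 114.40°
δ = |180° − 114.40°| = 65.60°
65.60° > 2α = 22.62°  →  invalid

δ = 65.60°, invalid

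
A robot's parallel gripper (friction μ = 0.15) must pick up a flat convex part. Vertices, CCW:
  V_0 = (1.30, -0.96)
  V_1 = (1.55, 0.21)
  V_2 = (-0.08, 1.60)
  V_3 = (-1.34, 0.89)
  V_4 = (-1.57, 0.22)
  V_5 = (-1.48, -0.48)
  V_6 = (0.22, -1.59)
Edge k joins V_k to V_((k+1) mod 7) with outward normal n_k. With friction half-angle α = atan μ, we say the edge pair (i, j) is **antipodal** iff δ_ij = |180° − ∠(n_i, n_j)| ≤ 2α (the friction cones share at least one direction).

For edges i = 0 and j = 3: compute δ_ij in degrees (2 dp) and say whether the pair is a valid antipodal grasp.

α = atan 0.15 = 8.53°;  2α = 17.06°
edge 0: e_0 = (+0.25, +1.17);  n_0 = (+0.9779, -0.2090)
edge 3: e_3 = (-0.23, -0.67);  n_3 = (-0.9458, +0.3247)
∠(n_0, n_3) = 173.11°
δ = |180° − 173.11°| = 6.89°
6.89° ≤ 2α = 17.06°  →  valid

δ = 6.89°, valid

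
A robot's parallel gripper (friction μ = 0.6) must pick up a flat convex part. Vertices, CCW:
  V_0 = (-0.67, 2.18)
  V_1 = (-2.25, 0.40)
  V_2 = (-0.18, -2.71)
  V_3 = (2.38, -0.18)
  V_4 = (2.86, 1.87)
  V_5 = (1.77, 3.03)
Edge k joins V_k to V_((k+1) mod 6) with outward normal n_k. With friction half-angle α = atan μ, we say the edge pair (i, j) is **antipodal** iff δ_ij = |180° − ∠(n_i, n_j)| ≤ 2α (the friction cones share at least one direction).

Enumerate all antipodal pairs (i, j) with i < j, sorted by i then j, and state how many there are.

α = atan 0.6 = 30.96°;  2α = 61.93°
n_0 = (-0.7479, +0.6638)
n_1 = (-0.8325, -0.5541)
n_2 = (+0.7029, -0.7113)
n_3 = (+0.9737, -0.2280)
n_4 = (+0.7288, +0.6848)
n_5 = (-0.3290, +0.9443)
  (0,1): δ = 104.76°  ·
  (0,2): δ = 3.74°  ✓
  (0,3): δ = 28.42°  ✓
  (0,4): δ = 84.81°  ·
  (0,5): δ = 150.80°  ·
  (1,2): δ = 78.99°  ·
  (1,3): δ = 46.83°  ✓
  (1,4): δ = 9.57°  ✓
  (1,5): δ = 75.56°  ·
  (2,3): δ = 147.84°  ·
  (2,4): δ = 91.44°  ·
  (2,5): δ = 25.46°  ✓
  (3,4): δ = 123.60°  ·
  (3,5): δ = 57.62°  ✓
  (4,5): δ = 114.01°  ·
antipodal pairs: 6

count = 6; pairs: (0,2), (0,3), (1,3), (1,4), (2,5), (3,5)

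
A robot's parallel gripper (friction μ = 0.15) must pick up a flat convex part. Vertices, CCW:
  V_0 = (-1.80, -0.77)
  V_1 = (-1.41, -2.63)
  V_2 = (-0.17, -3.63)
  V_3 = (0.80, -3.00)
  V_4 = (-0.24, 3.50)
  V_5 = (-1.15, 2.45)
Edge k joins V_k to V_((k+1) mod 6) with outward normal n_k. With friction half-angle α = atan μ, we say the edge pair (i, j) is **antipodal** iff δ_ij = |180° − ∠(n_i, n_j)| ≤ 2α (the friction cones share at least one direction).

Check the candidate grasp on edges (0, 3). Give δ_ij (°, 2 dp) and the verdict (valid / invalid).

δ = 2.75°, valid

α = atan 0.15 = 8.53°;  2α = 17.06°
edge 0: e_0 = (+0.39, -1.86);  n_0 = (-0.9787, -0.2052)
edge 3: e_3 = (-1.04, +6.50);  n_3 = (+0.9874, +0.1580)
∠(n_0, n_3) = 177.25°
δ = |180° − 177.25°| = 2.75°
2.75° ≤ 2α = 17.06°  →  valid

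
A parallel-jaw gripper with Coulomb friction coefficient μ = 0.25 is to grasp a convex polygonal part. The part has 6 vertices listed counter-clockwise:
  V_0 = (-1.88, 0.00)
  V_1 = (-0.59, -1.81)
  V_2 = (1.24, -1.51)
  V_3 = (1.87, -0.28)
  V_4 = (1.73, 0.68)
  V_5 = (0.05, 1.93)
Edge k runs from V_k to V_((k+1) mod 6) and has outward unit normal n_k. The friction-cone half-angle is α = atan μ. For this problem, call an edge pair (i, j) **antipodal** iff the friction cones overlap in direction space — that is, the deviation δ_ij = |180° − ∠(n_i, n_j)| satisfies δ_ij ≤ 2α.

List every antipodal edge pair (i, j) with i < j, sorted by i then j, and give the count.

α = atan 0.25 = 14.04°;  2α = 28.07°
n_0 = (-0.8143, -0.5804)
n_1 = (+0.1618, -0.9868)
n_2 = (+0.8900, -0.4559)
n_3 = (+0.9895, +0.1443)
n_4 = (+0.5969, +0.8023)
n_5 = (-0.7071, +0.7071)
  (0,1): δ = 116.17°  ·
  (0,2): δ = 62.60°  ·
  (0,3): δ = 27.18°  ✓
  (0,4): δ = 17.87°  ✓
  (0,5): δ = 99.52°  ·
  (1,2): δ = 126.43°  ·
  (1,3): δ = 91.01°  ·
  (1,4): δ = 45.96°  ·
  (1,5): δ = 35.69°  ·
  (2,3): δ = 144.58°  ·
  (2,4): δ = 99.53°  ·
  (2,5): δ = 17.88°  ✓
  (3,4): δ = 134.95°  ·
  (3,5): δ = 53.30°  ·
  (4,5): δ = 98.35°  ·
antipodal pairs: 3

count = 3; pairs: (0,3), (0,4), (2,5)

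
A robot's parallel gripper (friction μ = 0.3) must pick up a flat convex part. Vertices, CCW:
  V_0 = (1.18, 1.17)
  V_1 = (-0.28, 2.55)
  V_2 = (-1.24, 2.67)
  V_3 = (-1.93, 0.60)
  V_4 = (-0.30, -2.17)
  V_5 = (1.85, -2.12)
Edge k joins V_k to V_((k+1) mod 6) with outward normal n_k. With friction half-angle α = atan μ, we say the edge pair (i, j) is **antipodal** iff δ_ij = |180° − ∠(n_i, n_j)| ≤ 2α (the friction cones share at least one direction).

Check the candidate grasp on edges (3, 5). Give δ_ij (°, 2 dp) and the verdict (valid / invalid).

α = atan 0.3 = 16.70°;  2α = 33.40°
edge 3: e_3 = (+1.63, -2.77);  n_3 = (-0.8619, -0.5072)
edge 5: e_5 = (-0.67, +3.29);  n_5 = (+0.9799, +0.1996)
∠(n_3, n_5) = 161.04°
δ = |180° − 161.04°| = 18.96°
18.96° ≤ 2α = 33.40°  →  valid

δ = 18.96°, valid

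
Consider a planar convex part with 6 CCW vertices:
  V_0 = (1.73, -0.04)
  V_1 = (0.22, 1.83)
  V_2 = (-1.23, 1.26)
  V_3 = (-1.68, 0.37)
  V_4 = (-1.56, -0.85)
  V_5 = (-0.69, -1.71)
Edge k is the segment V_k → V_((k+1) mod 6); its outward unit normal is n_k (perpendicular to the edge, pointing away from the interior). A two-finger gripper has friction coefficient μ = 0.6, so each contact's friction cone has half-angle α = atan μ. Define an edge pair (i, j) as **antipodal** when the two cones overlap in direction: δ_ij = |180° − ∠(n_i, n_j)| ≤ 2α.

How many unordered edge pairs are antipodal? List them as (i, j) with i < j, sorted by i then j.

count = 5; pairs: (0,3), (0,4), (1,5), (2,5), (3,5)

α = atan 0.6 = 30.96°;  2α = 61.93°
n_0 = (+0.7780, +0.6282)
n_1 = (-0.3659, +0.9307)
n_2 = (-0.8924, +0.4512)
n_3 = (-0.9952, -0.0979)
n_4 = (-0.7030, -0.7112)
n_5 = (+0.5680, -0.8230)
  (0,1): δ = 107.46°  ·
  (0,2): δ = 65.74°  ·
  (0,3): δ = 33.30°  ✓
  (0,4): δ = 6.41°  ✓
  (0,5): δ = 85.69°  ·
  (1,2): δ = 138.28°  ·
  (1,3): δ = 105.84°  ·
  (1,4): δ = 66.13°  ·
  (1,5): δ = 13.15°  ✓
  (2,3): δ = 147.56°  ·
  (2,4): δ = 107.85°  ·
  (2,5): δ = 28.57°  ✓
  (3,4): δ = 140.29°  ·
  (3,5): δ = 61.01°  ✓
  (4,5): δ = 100.72°  ·
antipodal pairs: 5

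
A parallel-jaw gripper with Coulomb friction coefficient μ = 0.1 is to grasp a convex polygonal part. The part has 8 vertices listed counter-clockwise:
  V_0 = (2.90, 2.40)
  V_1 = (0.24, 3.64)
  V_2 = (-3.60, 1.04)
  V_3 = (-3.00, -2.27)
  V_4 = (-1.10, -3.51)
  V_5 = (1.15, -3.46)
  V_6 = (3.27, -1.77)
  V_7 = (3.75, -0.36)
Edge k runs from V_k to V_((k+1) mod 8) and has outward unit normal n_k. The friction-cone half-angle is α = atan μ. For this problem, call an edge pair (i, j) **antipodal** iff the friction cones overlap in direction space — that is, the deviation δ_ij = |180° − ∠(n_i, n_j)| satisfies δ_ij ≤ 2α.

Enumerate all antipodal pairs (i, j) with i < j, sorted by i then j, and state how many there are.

count = 3; pairs: (0,3), (1,5), (2,7)

α = atan 0.1 = 5.71°;  2α = 11.42°
n_0 = (+0.4225, +0.9064)
n_1 = (-0.5607, +0.8280)
n_2 = (-0.9840, -0.1784)
n_3 = (-0.5465, -0.8374)
n_4 = (+0.0222, -0.9998)
n_5 = (+0.6233, -0.7819)
n_6 = (+0.9466, -0.3223)
n_7 = (+0.9557, +0.2943)
  (0,1): δ = 120.91°  ·
  (0,2): δ = 54.73°  ·
  (0,3): δ = 8.14°  ✓
  (0,4): δ = 26.27°  ·
  (0,5): δ = 63.55°  ·
  (0,6): δ = 96.19°  ·
  (0,7): δ = 132.11°  ·
  (1,2): δ = 113.83°  ·
  (1,3): δ = 67.23°  ·
  (1,4): δ = 32.83°  ·
  (1,5): δ = 4.46°  ✓
  (1,6): δ = 37.10°  ·
  (1,7): δ = 73.02°  ·
  (2,3): δ = 133.40°  ·
  (2,4): δ = 99.00°  ·
  (2,5): δ = 61.71°  ·
  (2,6): δ = 29.07°  ·
  (2,7): δ = 6.84°  ✓
  (3,4): δ = 145.60°  ·
  (3,5): δ = 108.31°  ·
  (3,6): δ = 75.67°  ·
  (3,7): δ = 39.75°  ·
  (4,5): δ = 142.71°  ·
  (4,6): δ = 110.07°  ·
  (4,7): δ = 74.16°  ·
  (5,6): δ = 147.36°  ·
  (5,7): δ = 111.44°  ·
  (6,7): δ = 144.08°  ·
antipodal pairs: 3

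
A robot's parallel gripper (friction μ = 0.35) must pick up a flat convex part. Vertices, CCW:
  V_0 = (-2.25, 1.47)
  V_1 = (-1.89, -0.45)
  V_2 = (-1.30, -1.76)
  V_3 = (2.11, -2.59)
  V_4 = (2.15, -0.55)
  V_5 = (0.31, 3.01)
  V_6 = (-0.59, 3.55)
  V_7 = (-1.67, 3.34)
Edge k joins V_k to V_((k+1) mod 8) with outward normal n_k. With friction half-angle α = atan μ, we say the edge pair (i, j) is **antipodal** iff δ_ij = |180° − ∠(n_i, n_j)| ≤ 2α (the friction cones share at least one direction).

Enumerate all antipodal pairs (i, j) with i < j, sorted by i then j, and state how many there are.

α = atan 0.35 = 19.29°;  2α = 38.58°
n_0 = (-0.9829, -0.1843)
n_1 = (-0.9118, -0.4107)
n_2 = (-0.2365, -0.9716)
n_3 = (+0.9998, -0.0196)
n_4 = (+0.8884, +0.4592)
n_5 = (+0.5145, +0.8575)
n_6 = (-0.1909, +0.9816)
n_7 = (-0.9551, +0.2962)
  (0,1): δ = 166.37°  ·
  (0,2): δ = 114.30°  ·
  (0,3): δ = 11.74°  ✓
  (0,4): δ = 16.71°  ✓
  (0,5): δ = 48.42°  ·
  (0,6): δ = 90.38°  ·
  (0,7): δ = 152.15°  ·
  (1,2): δ = 127.93°  ·
  (1,3): δ = 25.37°  ✓
  (1,4): δ = 3.09°  ✓
  (1,5): δ = 34.79°  ✓
  (1,6): δ = 76.76°  ·
  (1,7): δ = 138.52°  ·
  (2,3): δ = 77.44°  ·
  (2,4): δ = 48.99°  ·
  (2,5): δ = 17.28°  ✓
  (2,6): δ = 24.68°  ✓
  (2,7): δ = 86.45°  ·
  (3,4): δ = 151.54°  ·
  (3,5): δ = 119.84°  ·
  (3,6): δ = 77.87°  ·
  (3,7): δ = 16.11°  ✓
  (4,5): δ = 148.30°  ·
  (4,6): δ = 106.33°  ·
  (4,7): δ = 44.56°  ·
  (5,6): δ = 138.03°  ·
  (5,7): δ = 76.27°  ·
  (6,7): δ = 118.24°  ·
antipodal pairs: 8

count = 8; pairs: (0,3), (0,4), (1,3), (1,4), (1,5), (2,5), (2,6), (3,7)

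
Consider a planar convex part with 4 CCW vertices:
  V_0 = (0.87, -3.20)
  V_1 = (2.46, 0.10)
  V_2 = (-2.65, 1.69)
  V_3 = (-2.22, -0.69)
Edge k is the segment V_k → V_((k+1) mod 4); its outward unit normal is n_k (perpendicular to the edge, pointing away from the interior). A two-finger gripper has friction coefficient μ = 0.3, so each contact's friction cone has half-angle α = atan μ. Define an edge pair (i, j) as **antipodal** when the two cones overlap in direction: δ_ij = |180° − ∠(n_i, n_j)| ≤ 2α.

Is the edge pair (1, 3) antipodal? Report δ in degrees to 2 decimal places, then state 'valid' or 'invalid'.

α = atan 0.3 = 16.70°;  2α = 33.40°
edge 1: e_1 = (-5.11, +1.59);  n_1 = (+0.2971, +0.9548)
edge 3: e_3 = (+3.09, -2.51);  n_3 = (-0.6305, -0.7762)
∠(n_1, n_3) = 158.20°
δ = |180° − 158.20°| = 21.80°
21.80° ≤ 2α = 33.40°  →  valid

δ = 21.80°, valid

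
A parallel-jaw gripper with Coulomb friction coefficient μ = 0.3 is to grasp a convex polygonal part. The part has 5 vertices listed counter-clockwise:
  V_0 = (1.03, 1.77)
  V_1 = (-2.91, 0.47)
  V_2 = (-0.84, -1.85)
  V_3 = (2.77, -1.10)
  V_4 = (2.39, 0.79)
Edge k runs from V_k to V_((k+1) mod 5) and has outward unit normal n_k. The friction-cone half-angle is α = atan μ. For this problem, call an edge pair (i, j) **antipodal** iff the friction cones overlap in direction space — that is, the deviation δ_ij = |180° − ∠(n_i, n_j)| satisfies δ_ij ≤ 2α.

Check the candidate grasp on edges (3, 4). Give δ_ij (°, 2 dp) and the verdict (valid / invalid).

α = atan 0.3 = 16.70°;  2α = 33.40°
edge 3: e_3 = (-0.38, +1.89);  n_3 = (+0.9804, +0.1971)
edge 4: e_4 = (-1.36, +0.98);  n_4 = (+0.5846, +0.8113)
∠(n_3, n_4) = 42.86°
δ = |180° − 42.86°| = 137.14°
137.14° > 2α = 33.40°  →  invalid

δ = 137.14°, invalid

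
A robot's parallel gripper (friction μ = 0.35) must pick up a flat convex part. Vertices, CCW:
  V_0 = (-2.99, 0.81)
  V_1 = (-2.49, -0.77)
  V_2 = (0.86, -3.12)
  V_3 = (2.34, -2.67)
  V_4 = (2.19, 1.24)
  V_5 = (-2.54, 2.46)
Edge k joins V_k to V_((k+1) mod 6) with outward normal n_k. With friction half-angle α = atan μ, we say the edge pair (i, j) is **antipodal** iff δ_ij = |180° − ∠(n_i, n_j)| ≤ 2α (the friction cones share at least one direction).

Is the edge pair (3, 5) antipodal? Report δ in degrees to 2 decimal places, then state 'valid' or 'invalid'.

α = atan 0.35 = 19.29°;  2α = 38.58°
edge 3: e_3 = (-0.15, +3.91);  n_3 = (+0.9993, +0.0383)
edge 5: e_5 = (-0.45, -1.65);  n_5 = (-0.9648, +0.2631)
∠(n_3, n_5) = 162.55°
δ = |180° − 162.55°| = 17.45°
17.45° ≤ 2α = 38.58°  →  valid

δ = 17.45°, valid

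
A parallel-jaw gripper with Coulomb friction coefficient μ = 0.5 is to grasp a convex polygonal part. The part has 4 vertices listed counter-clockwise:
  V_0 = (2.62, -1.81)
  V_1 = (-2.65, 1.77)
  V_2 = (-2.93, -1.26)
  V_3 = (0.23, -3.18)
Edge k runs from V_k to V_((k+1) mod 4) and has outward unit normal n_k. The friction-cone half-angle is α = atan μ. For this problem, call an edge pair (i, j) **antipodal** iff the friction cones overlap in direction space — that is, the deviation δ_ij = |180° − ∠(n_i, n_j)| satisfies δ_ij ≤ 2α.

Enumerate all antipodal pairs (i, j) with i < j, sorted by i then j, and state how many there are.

count = 1; pairs: (0,2)

α = atan 0.5 = 26.57°;  2α = 53.13°
n_0 = (+0.5619, +0.8272)
n_1 = (-0.9958, +0.0920)
n_2 = (-0.5193, -0.8546)
n_3 = (+0.4973, -0.8676)
  (0,1): δ = 61.09°  ·
  (0,2): δ = 2.91°  ✓
  (0,3): δ = 64.01°  ·
  (1,2): δ = 116.00°  ·
  (1,3): δ = 54.90°  ·
  (2,3): δ = 118.90°  ·
antipodal pairs: 1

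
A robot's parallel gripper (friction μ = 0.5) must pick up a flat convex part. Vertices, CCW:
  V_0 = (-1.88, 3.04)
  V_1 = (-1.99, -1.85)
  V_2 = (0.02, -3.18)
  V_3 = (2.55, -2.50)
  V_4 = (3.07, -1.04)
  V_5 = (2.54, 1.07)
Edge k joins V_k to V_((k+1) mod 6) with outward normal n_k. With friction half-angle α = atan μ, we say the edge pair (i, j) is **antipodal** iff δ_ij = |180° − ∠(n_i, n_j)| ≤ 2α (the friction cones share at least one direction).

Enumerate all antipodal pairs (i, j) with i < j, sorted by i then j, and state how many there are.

α = atan 0.5 = 26.57°;  2α = 53.13°
n_0 = (-0.9997, +0.0225)
n_1 = (-0.5518, -0.8340)
n_2 = (+0.2596, -0.9657)
n_3 = (+0.9420, -0.3355)
n_4 = (+0.9699, +0.2436)
n_5 = (+0.4071, +0.9134)
  (0,1): δ = 122.20°  ·
  (0,2): δ = 73.67°  ·
  (0,3): δ = 18.32°  ✓
  (0,4): δ = 15.39°  ✓
  (0,5): δ = 67.27°  ·
  (1,2): δ = 131.46°  ·
  (1,3): δ = 76.11°  ·
  (1,4): δ = 42.41°  ✓
  (1,5): δ = 9.47°  ✓
  (2,3): δ = 124.65°  ·
  (2,4): δ = 90.94°  ·
  (2,5): δ = 39.07°  ✓
  (3,4): δ = 146.30°  ·
  (3,5): δ = 94.42°  ·
  (4,5): δ = 128.12°  ·
antipodal pairs: 5

count = 5; pairs: (0,3), (0,4), (1,4), (1,5), (2,5)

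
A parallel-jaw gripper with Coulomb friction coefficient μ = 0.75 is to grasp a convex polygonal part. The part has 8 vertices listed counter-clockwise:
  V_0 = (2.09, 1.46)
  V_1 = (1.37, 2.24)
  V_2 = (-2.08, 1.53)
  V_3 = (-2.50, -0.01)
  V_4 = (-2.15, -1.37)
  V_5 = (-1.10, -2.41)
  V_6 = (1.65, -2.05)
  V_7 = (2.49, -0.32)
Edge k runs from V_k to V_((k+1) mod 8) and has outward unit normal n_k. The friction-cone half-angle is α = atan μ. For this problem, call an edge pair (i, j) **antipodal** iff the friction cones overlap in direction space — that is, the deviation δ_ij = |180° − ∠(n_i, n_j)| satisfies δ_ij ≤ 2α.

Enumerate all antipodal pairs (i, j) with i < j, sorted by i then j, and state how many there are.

α = atan 0.75 = 36.87°;  2α = 73.74°
n_0 = (+0.7348, +0.6783)
n_1 = (-0.2016, +0.9795)
n_2 = (-0.9648, +0.2631)
n_3 = (-0.9684, -0.2492)
n_4 = (-0.7037, -0.7105)
n_5 = (+0.1298, -0.9915)
n_6 = (+0.8996, -0.4368)
n_7 = (+0.9757, +0.2193)
  (0,1): δ = 121.08°  ·
  (0,2): δ = 57.96°  ✓
  (0,3): δ = 28.28°  ✓
  (0,4): δ = 2.56°  ✓
  (0,5): δ = 54.75°  ✓
  (0,6): δ = 111.39°  ·
  (0,7): δ = 149.96°  ·
  (1,2): δ = 116.88°  ·
  (1,3): δ = 87.20°  ·
  (1,4): δ = 56.35°  ✓
  (1,5): δ = 4.17°  ✓
  (1,6): δ = 52.47°  ✓
  (1,7): δ = 91.04°  ·
  (2,3): δ = 150.31°  ·
  (2,4): δ = 119.47°  ·
  (2,5): δ = 67.29°  ✓
  (2,6): δ = 10.64°  ✓
  (2,7): δ = 27.92°  ✓
  (3,4): δ = 149.16°  ·
  (3,5): δ = 96.97°  ·
  (3,6): δ = 40.33°  ✓
  (3,7): δ = 1.77°  ✓
  (4,5): δ = 127.82°  ·
  (4,6): δ = 71.17°  ✓
  (4,7): δ = 32.61°  ✓
  (5,6): δ = 123.36°  ·
  (5,7): δ = 84.79°  ·
  (6,7): δ = 141.44°  ·
antipodal pairs: 14

count = 14; pairs: (0,2), (0,3), (0,4), (0,5), (1,4), (1,5), (1,6), (2,5), (2,6), (2,7), (3,6), (3,7), (4,6), (4,7)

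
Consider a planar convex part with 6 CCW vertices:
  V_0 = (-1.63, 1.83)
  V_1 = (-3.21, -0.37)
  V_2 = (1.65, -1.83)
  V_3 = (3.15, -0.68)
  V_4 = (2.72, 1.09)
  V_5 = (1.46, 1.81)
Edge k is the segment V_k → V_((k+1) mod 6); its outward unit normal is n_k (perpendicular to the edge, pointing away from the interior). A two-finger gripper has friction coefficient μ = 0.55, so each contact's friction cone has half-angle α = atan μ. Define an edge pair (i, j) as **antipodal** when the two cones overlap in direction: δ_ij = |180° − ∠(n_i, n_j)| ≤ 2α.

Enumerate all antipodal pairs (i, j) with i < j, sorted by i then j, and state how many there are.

count = 5; pairs: (0,2), (0,3), (1,4), (1,5), (2,5)

α = atan 0.55 = 28.81°;  2α = 57.62°
n_0 = (-0.8122, +0.5833)
n_1 = (-0.2877, -0.9577)
n_2 = (+0.6084, -0.7936)
n_3 = (+0.9717, +0.2361)
n_4 = (+0.4961, +0.8682)
n_5 = (+0.0065, +1.0000)
  (0,1): δ = 71.04°  ·
  (0,2): δ = 16.84°  ✓
  (0,3): δ = 49.34°  ✓
  (0,4): δ = 95.94°  ·
  (0,5): δ = 125.31°  ·
  (1,2): δ = 125.80°  ·
  (1,3): δ = 59.62°  ·
  (1,4): δ = 13.02°  ✓
  (1,5): δ = 16.35°  ✓
  (2,3): δ = 113.82°  ·
  (2,4): δ = 67.22°  ·
  (2,5): δ = 37.85°  ✓
  (3,4): δ = 133.40°  ·
  (3,5): δ = 104.03°  ·
  (4,5): δ = 150.63°  ·
antipodal pairs: 5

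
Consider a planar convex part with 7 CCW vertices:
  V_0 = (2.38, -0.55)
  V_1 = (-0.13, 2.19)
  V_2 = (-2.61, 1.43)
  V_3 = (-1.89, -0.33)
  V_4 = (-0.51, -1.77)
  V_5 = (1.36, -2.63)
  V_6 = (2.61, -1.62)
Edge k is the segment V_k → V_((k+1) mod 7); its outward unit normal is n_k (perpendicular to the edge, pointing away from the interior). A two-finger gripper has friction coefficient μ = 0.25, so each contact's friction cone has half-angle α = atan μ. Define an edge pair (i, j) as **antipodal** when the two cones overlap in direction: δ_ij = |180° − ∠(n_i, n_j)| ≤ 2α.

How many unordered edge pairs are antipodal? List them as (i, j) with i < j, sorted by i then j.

α = atan 0.25 = 14.04°;  2α = 28.07°
n_0 = (+0.7374, +0.6755)
n_1 = (-0.2930, +0.9561)
n_2 = (-0.9255, -0.3786)
n_3 = (-0.7220, -0.6919)
n_4 = (-0.4178, -0.9085)
n_5 = (+0.6285, -0.7778)
n_6 = (+0.9777, +0.2102)
  (0,1): δ = 115.45°  ·
  (0,2): δ = 20.24°  ✓
  (0,3): δ = 1.29°  ✓
  (0,4): δ = 22.81°  ✓
  (0,5): δ = 86.45°  ·
  (0,6): δ = 149.64°  ·
  (1,2): δ = 84.79°  ·
  (1,3): δ = 63.26°  ·
  (1,4): δ = 41.74°  ·
  (1,5): δ = 21.90°  ✓
  (1,6): δ = 85.09°  ·
  (2,3): δ = 158.47°  ·
  (2,4): δ = 136.95°  ·
  (2,5): δ = 73.31°  ·
  (2,6): δ = 10.12°  ✓
  (3,4): δ = 158.48°  ·
  (3,5): δ = 94.84°  ·
  (3,6): δ = 31.65°  ·
  (4,5): δ = 116.36°  ·
  (4,6): δ = 53.17°  ·
  (5,6): δ = 116.81°  ·
antipodal pairs: 5

count = 5; pairs: (0,2), (0,3), (0,4), (1,5), (2,6)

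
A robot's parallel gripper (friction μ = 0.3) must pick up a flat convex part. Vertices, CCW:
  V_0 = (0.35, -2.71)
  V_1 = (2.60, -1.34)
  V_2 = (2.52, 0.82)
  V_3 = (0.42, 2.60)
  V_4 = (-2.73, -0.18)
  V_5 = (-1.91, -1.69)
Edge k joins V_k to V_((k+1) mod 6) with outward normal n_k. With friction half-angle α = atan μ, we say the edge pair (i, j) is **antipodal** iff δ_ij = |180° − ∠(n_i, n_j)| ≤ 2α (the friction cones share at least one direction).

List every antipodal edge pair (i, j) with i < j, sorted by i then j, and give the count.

α = atan 0.3 = 16.70°;  2α = 33.40°
n_0 = (+0.5201, -0.8541)
n_1 = (+0.9993, +0.0370)
n_2 = (+0.6466, +0.7628)
n_3 = (-0.6617, +0.7498)
n_4 = (-0.8788, -0.4772)
n_5 = (-0.4114, -0.9115)
  (0,1): δ = 119.22°  ·
  (0,2): δ = 71.62°  ·
  (0,3): δ = 10.09°  ✓
  (0,4): δ = 87.17°  ·
  (0,5): δ = 124.37°  ·
  (1,2): δ = 132.41°  ·
  (1,3): δ = 50.69°  ·
  (1,4): δ = 26.38°  ✓
  (1,5): δ = 63.59°  ·
  (2,3): δ = 98.29°  ·
  (2,4): δ = 21.21°  ✓
  (2,5): δ = 15.99°  ✓
  (3,4): δ = 102.93°  ·
  (3,5): δ = 65.72°  ·
  (4,5): δ = 142.79°  ·
antipodal pairs: 4

count = 4; pairs: (0,3), (1,4), (2,4), (2,5)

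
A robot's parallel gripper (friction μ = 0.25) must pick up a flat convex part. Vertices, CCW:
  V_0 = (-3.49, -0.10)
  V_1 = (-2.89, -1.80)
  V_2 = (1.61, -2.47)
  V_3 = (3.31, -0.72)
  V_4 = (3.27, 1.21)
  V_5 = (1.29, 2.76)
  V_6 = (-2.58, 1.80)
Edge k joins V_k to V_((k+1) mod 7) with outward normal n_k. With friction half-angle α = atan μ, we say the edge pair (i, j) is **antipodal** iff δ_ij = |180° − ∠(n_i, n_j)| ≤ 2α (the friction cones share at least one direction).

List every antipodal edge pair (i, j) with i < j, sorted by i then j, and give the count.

count = 4; pairs: (0,3), (1,5), (2,6), (3,6)

α = atan 0.25 = 14.04°;  2α = 28.07°
n_0 = (-0.9430, -0.3328)
n_1 = (-0.1473, -0.9891)
n_2 = (+0.7173, -0.6968)
n_3 = (+0.9998, +0.0207)
n_4 = (+0.6164, +0.7874)
n_5 = (-0.2408, +0.9706)
n_6 = (-0.9019, +0.4320)
  (0,1): δ = 117.91°  ·
  (0,2): δ = 63.61°  ·
  (0,3): δ = 18.25°  ✓
  (0,4): δ = 32.51°  ·
  (0,5): δ = 84.49°  ·
  (0,6): δ = 134.97°  ·
  (1,2): δ = 125.70°  ·
  (1,3): δ = 80.34°  ·
  (1,4): δ = 29.59°  ·
  (1,5): δ = 22.40°  ✓
  (1,6): δ = 72.88°  ·
  (2,3): δ = 134.64°  ·
  (2,4): δ = 83.89°  ·
  (2,5): δ = 31.90°  ·
  (2,6): δ = 18.58°  ✓
  (3,4): δ = 129.24°  ·
  (3,5): δ = 77.26°  ·
  (3,6): δ = 26.78°  ✓
  (4,5): δ = 128.01°  ·
  (4,6): δ = 77.54°  ·
  (5,6): δ = 129.52°  ·
antipodal pairs: 4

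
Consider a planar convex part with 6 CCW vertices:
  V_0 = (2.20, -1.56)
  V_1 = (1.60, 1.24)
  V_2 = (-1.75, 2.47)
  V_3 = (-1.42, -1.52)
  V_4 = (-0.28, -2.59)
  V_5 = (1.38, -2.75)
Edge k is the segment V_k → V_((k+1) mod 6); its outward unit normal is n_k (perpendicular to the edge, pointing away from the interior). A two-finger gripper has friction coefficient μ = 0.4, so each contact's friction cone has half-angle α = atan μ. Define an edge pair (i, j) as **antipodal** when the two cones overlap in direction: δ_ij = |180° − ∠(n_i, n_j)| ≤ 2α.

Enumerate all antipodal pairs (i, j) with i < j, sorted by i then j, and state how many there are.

count = 5; pairs: (0,2), (0,3), (1,3), (1,4), (2,5)

α = atan 0.4 = 21.80°;  2α = 43.60°
n_0 = (+0.9778, +0.2095)
n_1 = (+0.3447, +0.9387)
n_2 = (-0.9966, -0.0824)
n_3 = (-0.6844, -0.7291)
n_4 = (-0.0959, -0.9954)
n_5 = (+0.8234, -0.5674)
  (0,1): δ = 122.26°  ·
  (0,2): δ = 7.37°  ✓
  (0,3): δ = 34.72°  ✓
  (0,4): δ = 72.40°  ·
  (0,5): δ = 133.34°  ·
  (1,2): δ = 65.11°  ·
  (1,3): δ = 23.02°  ✓
  (1,4): δ = 14.66°  ✓
  (1,5): δ = 75.59°  ·
  (2,3): δ = 137.91°  ·
  (2,4): δ = 100.23°  ·
  (2,5): δ = 39.30°  ✓
  (3,4): δ = 142.32°  ·
  (3,5): δ = 81.38°  ·
  (4,5): δ = 119.06°  ·
antipodal pairs: 5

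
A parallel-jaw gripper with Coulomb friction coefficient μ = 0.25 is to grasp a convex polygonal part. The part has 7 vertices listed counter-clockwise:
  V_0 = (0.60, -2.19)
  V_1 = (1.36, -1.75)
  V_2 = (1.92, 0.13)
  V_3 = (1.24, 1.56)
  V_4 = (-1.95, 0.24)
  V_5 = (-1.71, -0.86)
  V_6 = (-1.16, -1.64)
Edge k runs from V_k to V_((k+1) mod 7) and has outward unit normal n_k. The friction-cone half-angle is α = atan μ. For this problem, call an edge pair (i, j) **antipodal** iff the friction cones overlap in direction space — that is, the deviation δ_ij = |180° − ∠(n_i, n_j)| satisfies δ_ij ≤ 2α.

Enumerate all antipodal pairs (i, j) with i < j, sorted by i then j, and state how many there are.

α = atan 0.25 = 14.04°;  2α = 28.07°
n_0 = (+0.5010, -0.8654)
n_1 = (+0.9584, -0.2855)
n_2 = (+0.9031, +0.4294)
n_3 = (-0.3824, +0.9240)
n_4 = (-0.9770, -0.2132)
n_5 = (-0.8173, -0.5763)
n_6 = (-0.2983, -0.9545)
  (0,1): δ = 136.66°  ·
  (0,2): δ = 94.64°  ·
  (0,3): δ = 7.59°  ✓
  (0,4): δ = 72.24°  ·
  (0,5): δ = 95.12°  ·
  (0,6): δ = 132.58°  ·
  (1,2): δ = 137.98°  ·
  (1,3): δ = 50.93°  ·
  (1,4): δ = 28.90°  ·
  (1,5): δ = 51.78°  ·
  (1,6): δ = 89.23°  ·
  (2,3): δ = 92.95°  ·
  (2,4): δ = 13.12°  ✓
  (2,5): δ = 9.76°  ✓
  (2,6): δ = 47.21°  ·
  (3,4): δ = 100.17°  ·
  (3,5): δ = 77.29°  ·
  (3,6): δ = 39.83°  ·
  (4,5): δ = 157.12°  ·
  (4,6): δ = 119.66°  ·
  (5,6): δ = 142.54°  ·
antipodal pairs: 3

count = 3; pairs: (0,3), (2,4), (2,5)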